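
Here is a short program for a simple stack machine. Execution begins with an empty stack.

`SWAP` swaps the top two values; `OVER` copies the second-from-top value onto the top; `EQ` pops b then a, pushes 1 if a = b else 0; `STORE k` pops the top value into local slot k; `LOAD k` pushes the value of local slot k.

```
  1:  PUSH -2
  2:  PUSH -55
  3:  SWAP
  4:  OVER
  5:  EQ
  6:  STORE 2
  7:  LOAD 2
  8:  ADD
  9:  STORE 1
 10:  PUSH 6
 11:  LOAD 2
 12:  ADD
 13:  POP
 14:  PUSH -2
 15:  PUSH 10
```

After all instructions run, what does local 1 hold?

PUSH -2  : -2
PUSH -55 : -2 -55
SWAP     : -55 -2
OVER     : -55 -2 -55
EQ       : -55 0
STORE 2  : -55
LOAD 2   : -55 0
ADD      : -55
STORE 1  : (empty)
PUSH 6   : 6
LOAD 2   : 6 0
ADD      : 6
POP      : (empty)
PUSH -2  : -2
PUSH 10  : -2 10

-55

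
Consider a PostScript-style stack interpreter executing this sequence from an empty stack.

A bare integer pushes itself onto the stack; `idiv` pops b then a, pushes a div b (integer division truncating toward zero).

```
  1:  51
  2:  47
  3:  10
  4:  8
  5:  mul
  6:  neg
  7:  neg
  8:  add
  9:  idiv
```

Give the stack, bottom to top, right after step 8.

[51, 127]

51   [51]
47   [51, 47]
10   [51, 47, 10]
8    [51, 47, 10, 8]
mul  [51, 47, 80]
neg  [51, 47, -80]
neg  [51, 47, 80]
add  [51, 127]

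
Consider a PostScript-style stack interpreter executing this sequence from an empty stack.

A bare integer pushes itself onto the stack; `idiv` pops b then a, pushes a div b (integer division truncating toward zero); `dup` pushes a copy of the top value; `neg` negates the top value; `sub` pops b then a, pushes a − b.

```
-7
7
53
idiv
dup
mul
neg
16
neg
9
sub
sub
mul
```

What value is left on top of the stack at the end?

-175

-7   : [-7]
7    : [-7, 7]
53   : [-7, 7, 53]
idiv : [-7, 0]
dup  : [-7, 0, 0]
mul  : [-7, 0]
neg  : [-7, 0]
16   : [-7, 0, 16]
neg  : [-7, 0, -16]
9    : [-7, 0, -16, 9]
sub  : [-7, 0, -25]
sub  : [-7, 25]
mul  : [-175]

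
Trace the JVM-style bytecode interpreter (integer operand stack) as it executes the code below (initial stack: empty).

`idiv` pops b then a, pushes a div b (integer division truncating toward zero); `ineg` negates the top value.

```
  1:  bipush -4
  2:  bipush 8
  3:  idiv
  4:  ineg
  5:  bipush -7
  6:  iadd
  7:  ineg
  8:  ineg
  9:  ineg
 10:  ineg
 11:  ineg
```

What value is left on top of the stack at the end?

bipush -4 -> [-4]
bipush 8  -> [-4, 8]
idiv      -> [0]
ineg      -> [0]
bipush -7 -> [0, -7]
iadd      -> [-7]
ineg      -> [7]
ineg      -> [-7]
ineg      -> [7]
ineg      -> [-7]
ineg      -> [7]

7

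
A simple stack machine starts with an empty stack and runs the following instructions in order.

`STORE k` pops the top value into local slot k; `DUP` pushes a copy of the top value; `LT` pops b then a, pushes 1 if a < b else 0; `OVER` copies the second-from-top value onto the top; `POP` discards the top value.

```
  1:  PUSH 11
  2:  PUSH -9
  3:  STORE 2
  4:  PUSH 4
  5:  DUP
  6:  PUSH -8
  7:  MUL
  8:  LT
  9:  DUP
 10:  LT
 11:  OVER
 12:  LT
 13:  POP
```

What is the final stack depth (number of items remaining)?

1

PUSH 11 : [11]
PUSH -9 : [11, -9]
STORE 2 : [11]
PUSH 4  : [11, 4]
DUP     : [11, 4, 4]
PUSH -8 : [11, 4, 4, -8]
MUL     : [11, 4, -32]
LT      : [11, 0]
DUP     : [11, 0, 0]
LT      : [11, 0]
OVER    : [11, 0, 11]
LT      : [11, 1]
POP     : [11]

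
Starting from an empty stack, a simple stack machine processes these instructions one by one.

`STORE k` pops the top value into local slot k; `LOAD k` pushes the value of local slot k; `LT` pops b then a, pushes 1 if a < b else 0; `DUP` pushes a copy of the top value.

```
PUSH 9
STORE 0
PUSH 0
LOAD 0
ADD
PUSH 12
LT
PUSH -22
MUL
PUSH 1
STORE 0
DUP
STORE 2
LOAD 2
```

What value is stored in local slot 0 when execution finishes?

1

PUSH 9    9
STORE 0   (empty)
PUSH 0    0
LOAD 0    0 9
ADD       9
PUSH 12   9 12
LT        1
PUSH -22  1 -22
MUL       -22
PUSH 1    -22 1
STORE 0   -22
DUP       -22 -22
STORE 2   -22
LOAD 2    -22 -22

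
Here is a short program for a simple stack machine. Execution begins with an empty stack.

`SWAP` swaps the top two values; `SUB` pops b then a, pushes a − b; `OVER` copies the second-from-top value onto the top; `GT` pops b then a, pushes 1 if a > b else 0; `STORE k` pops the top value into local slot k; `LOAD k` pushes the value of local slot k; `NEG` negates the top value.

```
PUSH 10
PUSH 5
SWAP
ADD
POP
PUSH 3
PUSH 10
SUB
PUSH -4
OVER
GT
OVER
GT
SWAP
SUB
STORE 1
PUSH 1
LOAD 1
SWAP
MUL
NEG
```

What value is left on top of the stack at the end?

-8

PUSH 10 → 10
PUSH 5  → 10 5
SWAP    → 5 10
ADD     → 15
POP     → (empty)
PUSH 3  → 3
PUSH 10 → 3 10
SUB     → -7
PUSH -4 → -7 -4
OVER    → -7 -4 -7
GT      → -7 1
OVER    → -7 1 -7
GT      → -7 1
SWAP    → 1 -7
SUB     → 8
STORE 1 → (empty)
PUSH 1  → 1
LOAD 1  → 1 8
SWAP    → 8 1
MUL     → 8
NEG     → -8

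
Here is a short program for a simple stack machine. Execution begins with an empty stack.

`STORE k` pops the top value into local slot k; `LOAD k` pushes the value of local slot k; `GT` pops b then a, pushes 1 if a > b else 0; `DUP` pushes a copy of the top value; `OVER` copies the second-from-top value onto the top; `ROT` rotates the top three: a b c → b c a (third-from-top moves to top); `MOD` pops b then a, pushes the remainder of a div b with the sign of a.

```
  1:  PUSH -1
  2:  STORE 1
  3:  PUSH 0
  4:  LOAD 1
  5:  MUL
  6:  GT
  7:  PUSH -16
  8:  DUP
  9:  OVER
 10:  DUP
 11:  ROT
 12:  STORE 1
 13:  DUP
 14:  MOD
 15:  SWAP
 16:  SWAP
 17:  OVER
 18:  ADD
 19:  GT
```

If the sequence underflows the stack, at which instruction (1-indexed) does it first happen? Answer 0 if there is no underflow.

6

PUSH -1 -> -1
STORE 1 -> (empty)
PUSH 0  -> 0
LOAD 1  -> 0 -1
MUL     -> 0
GT  — needs 2 operands, stack has 1 → underflow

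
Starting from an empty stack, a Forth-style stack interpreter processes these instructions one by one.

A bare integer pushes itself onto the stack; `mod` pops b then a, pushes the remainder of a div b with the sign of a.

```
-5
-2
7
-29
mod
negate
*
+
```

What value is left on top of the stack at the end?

9

-5      [-5]
-2      [-5, -2]
7       [-5, -2, 7]
-29     [-5, -2, 7, -29]
mod     [-5, -2, 7]
negate  [-5, -2, -7]
*       [-5, 14]
+       [9]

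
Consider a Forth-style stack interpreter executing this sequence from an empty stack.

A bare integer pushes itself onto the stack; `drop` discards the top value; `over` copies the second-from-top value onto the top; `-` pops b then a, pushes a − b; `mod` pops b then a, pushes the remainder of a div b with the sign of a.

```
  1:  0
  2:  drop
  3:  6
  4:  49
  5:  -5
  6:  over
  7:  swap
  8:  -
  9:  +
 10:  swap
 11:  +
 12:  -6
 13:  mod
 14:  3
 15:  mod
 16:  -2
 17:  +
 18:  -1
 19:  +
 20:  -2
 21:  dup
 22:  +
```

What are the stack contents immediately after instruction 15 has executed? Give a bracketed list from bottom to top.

[1]

0    : 0
drop : (empty)
6    : 6
49   : 6 49
-5   : 6 49 -5
over : 6 49 -5 49
swap : 6 49 49 -5
-    : 6 49 54
+    : 6 103
swap : 103 6
+    : 109
-6   : 109 -6
mod  : 1
3    : 1 3
mod  : 1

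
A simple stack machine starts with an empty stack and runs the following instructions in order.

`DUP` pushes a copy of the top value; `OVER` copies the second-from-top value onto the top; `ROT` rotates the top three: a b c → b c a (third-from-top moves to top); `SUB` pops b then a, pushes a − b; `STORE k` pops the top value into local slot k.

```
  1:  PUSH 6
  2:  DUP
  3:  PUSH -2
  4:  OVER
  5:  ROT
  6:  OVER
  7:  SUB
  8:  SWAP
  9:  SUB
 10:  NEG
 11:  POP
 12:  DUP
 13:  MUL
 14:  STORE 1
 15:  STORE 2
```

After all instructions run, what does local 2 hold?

6

PUSH 6  → [6]
DUP     → [6, 6]
PUSH -2 → [6, 6, -2]
OVER    → [6, 6, -2, 6]
ROT     → [6, -2, 6, 6]
OVER    → [6, -2, 6, 6, 6]
SUB     → [6, -2, 6, 0]
SWAP    → [6, -2, 0, 6]
SUB     → [6, -2, -6]
NEG     → [6, -2, 6]
POP     → [6, -2]
DUP     → [6, -2, -2]
MUL     → [6, 4]
STORE 1 → [6]
STORE 2 → []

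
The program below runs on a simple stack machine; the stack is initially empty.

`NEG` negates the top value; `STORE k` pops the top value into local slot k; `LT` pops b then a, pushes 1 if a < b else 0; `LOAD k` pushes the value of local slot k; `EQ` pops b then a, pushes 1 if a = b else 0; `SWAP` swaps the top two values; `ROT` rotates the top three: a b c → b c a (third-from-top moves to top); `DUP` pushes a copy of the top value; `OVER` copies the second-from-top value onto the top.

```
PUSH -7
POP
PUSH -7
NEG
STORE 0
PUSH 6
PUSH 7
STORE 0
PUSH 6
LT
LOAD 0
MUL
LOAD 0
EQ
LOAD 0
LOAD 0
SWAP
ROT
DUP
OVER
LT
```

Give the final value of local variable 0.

7

PUSH -7 → [-7]
POP     → []
PUSH -7 → [-7]
NEG     → [7]
STORE 0 → []
PUSH 6  → [6]
PUSH 7  → [6, 7]
STORE 0 → [6]
PUSH 6  → [6, 6]
LT      → [0]
LOAD 0  → [0, 7]
MUL     → [0]
LOAD 0  → [0, 7]
EQ      → [0]
LOAD 0  → [0, 7]
LOAD 0  → [0, 7, 7]
SWAP    → [0, 7, 7]
ROT     → [7, 7, 0]
DUP     → [7, 7, 0, 0]
OVER    → [7, 7, 0, 0, 0]
LT      → [7, 7, 0, 0]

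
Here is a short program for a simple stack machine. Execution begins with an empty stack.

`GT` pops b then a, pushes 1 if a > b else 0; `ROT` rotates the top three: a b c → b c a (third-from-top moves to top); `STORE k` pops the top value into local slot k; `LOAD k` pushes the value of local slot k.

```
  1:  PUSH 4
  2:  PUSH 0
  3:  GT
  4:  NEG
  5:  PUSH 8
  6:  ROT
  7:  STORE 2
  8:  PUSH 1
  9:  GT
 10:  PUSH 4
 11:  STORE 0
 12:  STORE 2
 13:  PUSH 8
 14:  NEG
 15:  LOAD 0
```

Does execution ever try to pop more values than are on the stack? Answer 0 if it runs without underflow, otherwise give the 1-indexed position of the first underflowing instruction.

6

PUSH 4 : [4]
PUSH 0 : [4, 0]
GT     : [1]
NEG    : [-1]
PUSH 8 : [-1, 8]
ROT  — needs 3 operands, stack has 2 → underflow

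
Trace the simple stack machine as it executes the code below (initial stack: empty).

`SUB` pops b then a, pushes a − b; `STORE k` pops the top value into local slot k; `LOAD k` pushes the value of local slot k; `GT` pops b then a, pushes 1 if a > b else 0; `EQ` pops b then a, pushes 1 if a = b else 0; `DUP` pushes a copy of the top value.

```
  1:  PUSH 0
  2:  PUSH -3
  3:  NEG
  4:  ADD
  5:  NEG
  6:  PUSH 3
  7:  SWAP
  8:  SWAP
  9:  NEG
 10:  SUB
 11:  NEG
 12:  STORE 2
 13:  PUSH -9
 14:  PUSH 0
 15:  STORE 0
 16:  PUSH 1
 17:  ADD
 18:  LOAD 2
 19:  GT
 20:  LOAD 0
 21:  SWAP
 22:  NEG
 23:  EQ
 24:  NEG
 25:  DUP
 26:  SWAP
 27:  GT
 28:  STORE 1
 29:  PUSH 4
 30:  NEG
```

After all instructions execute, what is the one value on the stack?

-4

PUSH 0  -> 0
PUSH -3 -> 0 -3
NEG     -> 0 3
ADD     -> 3
NEG     -> -3
PUSH 3  -> -3 3
SWAP    -> 3 -3
SWAP    -> -3 3
NEG     -> -3 -3
SUB     -> 0
NEG     -> 0
STORE 2 -> (empty)
PUSH -9 -> -9
PUSH 0  -> -9 0
STORE 0 -> -9
PUSH 1  -> -9 1
ADD     -> -8
LOAD 2  -> -8 0
GT      -> 0
LOAD 0  -> 0 0
SWAP    -> 0 0
NEG     -> 0 0
EQ      -> 1
NEG     -> -1
DUP     -> -1 -1
SWAP    -> -1 -1
GT      -> 0
STORE 1 -> (empty)
PUSH 4  -> 4
NEG     -> -4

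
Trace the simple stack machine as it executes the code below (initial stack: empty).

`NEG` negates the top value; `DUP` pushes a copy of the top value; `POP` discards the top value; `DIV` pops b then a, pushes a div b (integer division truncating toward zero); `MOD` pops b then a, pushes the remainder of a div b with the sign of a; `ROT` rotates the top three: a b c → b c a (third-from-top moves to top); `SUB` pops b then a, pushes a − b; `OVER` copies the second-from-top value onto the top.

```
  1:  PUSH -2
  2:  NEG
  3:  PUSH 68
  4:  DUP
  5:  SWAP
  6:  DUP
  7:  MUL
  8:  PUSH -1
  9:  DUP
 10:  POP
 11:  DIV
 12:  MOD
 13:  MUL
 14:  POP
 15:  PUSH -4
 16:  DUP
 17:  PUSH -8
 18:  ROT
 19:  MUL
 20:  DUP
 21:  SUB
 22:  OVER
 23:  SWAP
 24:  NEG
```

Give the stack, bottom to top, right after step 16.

[-4, -4]

PUSH -2 → -2
NEG     → 2
PUSH 68 → 2 68
DUP     → 2 68 68
SWAP    → 2 68 68
DUP     → 2 68 68 68
MUL     → 2 68 4624
PUSH -1 → 2 68 4624 -1
DUP     → 2 68 4624 -1 -1
POP     → 2 68 4624 -1
DIV     → 2 68 -4624
MOD     → 2 68
MUL     → 136
POP     → (empty)
PUSH -4 → -4
DUP     → -4 -4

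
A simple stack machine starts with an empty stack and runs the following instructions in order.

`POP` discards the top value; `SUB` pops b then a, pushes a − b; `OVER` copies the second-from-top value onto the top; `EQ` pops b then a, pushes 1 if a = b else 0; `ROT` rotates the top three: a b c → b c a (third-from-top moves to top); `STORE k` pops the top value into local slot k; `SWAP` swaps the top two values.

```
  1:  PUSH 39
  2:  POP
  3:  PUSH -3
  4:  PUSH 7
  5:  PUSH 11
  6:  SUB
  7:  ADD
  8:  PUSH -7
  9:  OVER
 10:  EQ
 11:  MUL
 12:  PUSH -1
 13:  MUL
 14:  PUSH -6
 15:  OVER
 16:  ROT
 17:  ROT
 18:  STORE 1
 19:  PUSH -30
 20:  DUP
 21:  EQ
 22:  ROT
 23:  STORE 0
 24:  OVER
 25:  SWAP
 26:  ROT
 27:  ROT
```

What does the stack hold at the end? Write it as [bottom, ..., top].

[1, 7, 7]

PUSH 39  : 39
POP      : (empty)
PUSH -3  : -3
PUSH 7   : -3 7
PUSH 11  : -3 7 11
SUB      : -3 -4
ADD      : -7
PUSH -7  : -7 -7
OVER     : -7 -7 -7
EQ       : -7 1
MUL      : -7
PUSH -1  : -7 -1
MUL      : 7
PUSH -6  : 7 -6
OVER     : 7 -6 7
ROT      : -6 7 7
ROT      : 7 7 -6
STORE 1  : 7 7
PUSH -30 : 7 7 -30
DUP      : 7 7 -30 -30
EQ       : 7 7 1
ROT      : 7 1 7
STORE 0  : 7 1
OVER     : 7 1 7
SWAP     : 7 7 1
ROT      : 7 1 7
ROT      : 1 7 7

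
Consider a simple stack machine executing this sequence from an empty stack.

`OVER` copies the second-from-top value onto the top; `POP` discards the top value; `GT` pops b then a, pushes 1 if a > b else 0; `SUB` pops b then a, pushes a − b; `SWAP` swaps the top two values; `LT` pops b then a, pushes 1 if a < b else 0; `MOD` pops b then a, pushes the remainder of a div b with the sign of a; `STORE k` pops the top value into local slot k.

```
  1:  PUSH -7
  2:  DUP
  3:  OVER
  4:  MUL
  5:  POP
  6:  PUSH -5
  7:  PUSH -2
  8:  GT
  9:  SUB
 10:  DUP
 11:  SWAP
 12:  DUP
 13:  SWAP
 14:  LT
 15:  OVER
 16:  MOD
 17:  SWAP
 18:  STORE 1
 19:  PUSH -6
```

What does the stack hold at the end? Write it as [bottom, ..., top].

PUSH -7  [-7]
DUP      [-7, -7]
OVER     [-7, -7, -7]
MUL      [-7, 49]
POP      [-7]
PUSH -5  [-7, -5]
PUSH -2  [-7, -5, -2]
GT       [-7, 0]
SUB      [-7]
DUP      [-7, -7]
SWAP     [-7, -7]
DUP      [-7, -7, -7]
SWAP     [-7, -7, -7]
LT       [-7, 0]
OVER     [-7, 0, -7]
MOD      [-7, 0]
SWAP     [0, -7]
STORE 1  [0]
PUSH -6  [0, -6]

[0, -6]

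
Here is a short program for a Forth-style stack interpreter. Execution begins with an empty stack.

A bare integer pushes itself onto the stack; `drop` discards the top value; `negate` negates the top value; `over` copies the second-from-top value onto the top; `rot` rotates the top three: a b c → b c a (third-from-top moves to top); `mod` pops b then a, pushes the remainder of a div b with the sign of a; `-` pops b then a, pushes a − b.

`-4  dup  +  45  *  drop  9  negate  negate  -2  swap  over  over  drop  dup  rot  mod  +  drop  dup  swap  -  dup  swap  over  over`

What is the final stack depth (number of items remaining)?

-4     -> [-4]
dup    -> [-4, -4]
+      -> [-8]
45     -> [-8, 45]
*      -> [-360]
drop   -> []
9      -> [9]
negate -> [-9]
negate -> [9]
-2     -> [9, -2]
swap   -> [-2, 9]
over   -> [-2, 9, -2]
over   -> [-2, 9, -2, 9]
drop   -> [-2, 9, -2]
dup    -> [-2, 9, -2, -2]
rot    -> [-2, -2, -2, 9]
mod    -> [-2, -2, -2]
+      -> [-2, -4]
drop   -> [-2]
dup    -> [-2, -2]
swap   -> [-2, -2]
-      -> [0]
dup    -> [0, 0]
swap   -> [0, 0]
over   -> [0, 0, 0]
over   -> [0, 0, 0, 0]

4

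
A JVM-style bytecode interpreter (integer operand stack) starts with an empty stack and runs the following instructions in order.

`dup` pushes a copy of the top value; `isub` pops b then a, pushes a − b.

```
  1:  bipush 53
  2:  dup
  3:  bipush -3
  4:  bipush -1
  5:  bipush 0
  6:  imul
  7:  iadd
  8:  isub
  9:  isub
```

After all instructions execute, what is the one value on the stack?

-3

bipush 53 : 53
dup       : 53 53
bipush -3 : 53 53 -3
bipush -1 : 53 53 -3 -1
bipush 0  : 53 53 -3 -1 0
imul      : 53 53 -3 0
iadd      : 53 53 -3
isub      : 53 56
isub      : -3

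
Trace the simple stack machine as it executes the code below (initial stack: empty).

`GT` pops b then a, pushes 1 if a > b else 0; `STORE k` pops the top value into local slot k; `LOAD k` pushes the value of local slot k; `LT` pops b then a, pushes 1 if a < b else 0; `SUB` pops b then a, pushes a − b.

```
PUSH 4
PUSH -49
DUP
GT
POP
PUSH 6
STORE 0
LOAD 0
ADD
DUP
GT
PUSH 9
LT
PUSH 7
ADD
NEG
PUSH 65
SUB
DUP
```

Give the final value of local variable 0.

PUSH 4    [4]
PUSH -49  [4, -49]
DUP       [4, -49, -49]
GT        [4, 0]
POP       [4]
PUSH 6    [4, 6]
STORE 0   [4]
LOAD 0    [4, 6]
ADD       [10]
DUP       [10, 10]
GT        [0]
PUSH 9    [0, 9]
LT        [1]
PUSH 7    [1, 7]
ADD       [8]
NEG       [-8]
PUSH 65   [-8, 65]
SUB       [-73]
DUP       [-73, -73]

6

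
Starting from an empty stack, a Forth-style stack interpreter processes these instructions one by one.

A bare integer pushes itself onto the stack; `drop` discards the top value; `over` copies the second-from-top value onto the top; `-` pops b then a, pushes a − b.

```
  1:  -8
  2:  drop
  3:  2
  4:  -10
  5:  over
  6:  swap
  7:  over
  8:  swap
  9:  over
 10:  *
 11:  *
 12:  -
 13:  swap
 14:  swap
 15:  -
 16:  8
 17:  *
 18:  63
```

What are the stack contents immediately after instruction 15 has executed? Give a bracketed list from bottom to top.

-8    -8
drop  (empty)
2     2
-10   2 -10
over  2 -10 2
swap  2 2 -10
over  2 2 -10 2
swap  2 2 2 -10
over  2 2 2 -10 2
*     2 2 2 -20
*     2 2 -40
-     2 42
swap  42 2
swap  2 42
-     -40

[-40]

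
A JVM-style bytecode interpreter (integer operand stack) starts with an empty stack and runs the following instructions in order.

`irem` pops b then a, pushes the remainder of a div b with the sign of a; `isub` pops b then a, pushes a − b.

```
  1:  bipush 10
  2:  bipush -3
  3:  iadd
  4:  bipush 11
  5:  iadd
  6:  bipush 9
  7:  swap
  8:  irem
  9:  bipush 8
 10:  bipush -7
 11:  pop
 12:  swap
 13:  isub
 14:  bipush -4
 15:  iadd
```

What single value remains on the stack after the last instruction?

-5

bipush 10 -> [10]
bipush -3 -> [10, -3]
iadd      -> [7]
bipush 11 -> [7, 11]
iadd      -> [18]
bipush 9  -> [18, 9]
swap      -> [9, 18]
irem      -> [9]
bipush 8  -> [9, 8]
bipush -7 -> [9, 8, -7]
pop       -> [9, 8]
swap      -> [8, 9]
isub      -> [-1]
bipush -4 -> [-1, -4]
iadd      -> [-5]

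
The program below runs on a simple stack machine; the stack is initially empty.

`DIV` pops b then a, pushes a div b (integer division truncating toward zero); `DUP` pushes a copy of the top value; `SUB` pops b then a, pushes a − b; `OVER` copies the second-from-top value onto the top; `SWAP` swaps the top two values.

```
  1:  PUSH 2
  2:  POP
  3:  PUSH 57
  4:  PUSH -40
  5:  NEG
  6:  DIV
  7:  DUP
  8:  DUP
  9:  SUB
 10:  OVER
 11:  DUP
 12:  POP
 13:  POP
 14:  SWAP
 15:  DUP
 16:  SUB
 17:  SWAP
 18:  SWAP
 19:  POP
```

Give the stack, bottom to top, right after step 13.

[1, 0]

PUSH 2   → 2
POP      → (empty)
PUSH 57  → 57
PUSH -40 → 57 -40
NEG      → 57 40
DIV      → 1
DUP      → 1 1
DUP      → 1 1 1
SUB      → 1 0
OVER     → 1 0 1
DUP      → 1 0 1 1
POP      → 1 0 1
POP      → 1 0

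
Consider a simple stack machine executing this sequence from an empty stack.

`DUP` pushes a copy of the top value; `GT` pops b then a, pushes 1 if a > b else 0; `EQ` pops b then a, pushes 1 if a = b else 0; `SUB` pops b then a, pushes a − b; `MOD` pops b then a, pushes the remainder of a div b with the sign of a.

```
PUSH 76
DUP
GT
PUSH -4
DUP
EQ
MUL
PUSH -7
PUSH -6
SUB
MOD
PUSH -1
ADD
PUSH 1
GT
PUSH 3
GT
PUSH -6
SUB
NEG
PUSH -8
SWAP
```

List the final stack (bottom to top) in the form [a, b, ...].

PUSH 76  76
DUP      76 76
GT       0
PUSH -4  0 -4
DUP      0 -4 -4
EQ       0 1
MUL      0
PUSH -7  0 -7
PUSH -6  0 -7 -6
SUB      0 -1
MOD      0
PUSH -1  0 -1
ADD      -1
PUSH 1   -1 1
GT       0
PUSH 3   0 3
GT       0
PUSH -6  0 -6
SUB      6
NEG      -6
PUSH -8  -6 -8
SWAP     -8 -6

[-8, -6]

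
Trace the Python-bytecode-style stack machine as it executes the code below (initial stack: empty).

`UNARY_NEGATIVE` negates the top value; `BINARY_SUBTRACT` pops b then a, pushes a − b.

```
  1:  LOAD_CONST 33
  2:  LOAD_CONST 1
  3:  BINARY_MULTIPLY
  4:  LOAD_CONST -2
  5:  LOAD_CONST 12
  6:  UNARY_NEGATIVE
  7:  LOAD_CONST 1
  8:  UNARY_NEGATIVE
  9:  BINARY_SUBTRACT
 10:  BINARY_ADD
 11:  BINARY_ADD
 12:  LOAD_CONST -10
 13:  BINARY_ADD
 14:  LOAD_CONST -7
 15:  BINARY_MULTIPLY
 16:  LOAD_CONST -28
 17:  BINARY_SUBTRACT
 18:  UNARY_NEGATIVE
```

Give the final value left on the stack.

LOAD_CONST 33   → 33
LOAD_CONST 1    → 33 1
BINARY_MULTIPLY → 33
LOAD_CONST -2   → 33 -2
LOAD_CONST 12   → 33 -2 12
UNARY_NEGATIVE  → 33 -2 -12
LOAD_CONST 1    → 33 -2 -12 1
UNARY_NEGATIVE  → 33 -2 -12 -1
BINARY_SUBTRACT → 33 -2 -11
BINARY_ADD      → 33 -13
BINARY_ADD      → 20
LOAD_CONST -10  → 20 -10
BINARY_ADD      → 10
LOAD_CONST -7   → 10 -7
BINARY_MULTIPLY → -70
LOAD_CONST -28  → -70 -28
BINARY_SUBTRACT → -42
UNARY_NEGATIVE  → 42

42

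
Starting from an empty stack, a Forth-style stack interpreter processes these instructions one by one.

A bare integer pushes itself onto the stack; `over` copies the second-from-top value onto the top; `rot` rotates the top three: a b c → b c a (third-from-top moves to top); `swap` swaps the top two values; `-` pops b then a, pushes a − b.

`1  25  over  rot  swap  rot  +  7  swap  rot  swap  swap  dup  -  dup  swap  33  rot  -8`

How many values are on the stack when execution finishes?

6

1     1
25    1 25
over  1 25 1
rot   25 1 1
swap  25 1 1
rot   1 1 25
+     1 26
7     1 26 7
swap  1 7 26
rot   7 26 1
swap  7 1 26
swap  7 26 1
dup   7 26 1 1
-     7 26 0
dup   7 26 0 0
swap  7 26 0 0
33    7 26 0 0 33
rot   7 26 0 33 0
-8    7 26 0 33 0 -8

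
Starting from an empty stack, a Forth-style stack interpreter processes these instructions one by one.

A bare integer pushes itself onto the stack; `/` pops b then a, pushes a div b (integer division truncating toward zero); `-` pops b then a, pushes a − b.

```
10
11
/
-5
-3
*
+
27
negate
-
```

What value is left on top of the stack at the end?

10      [10]
11      [10, 11]
/       [0]
-5      [0, -5]
-3      [0, -5, -3]
*       [0, 15]
+       [15]
27      [15, 27]
negate  [15, -27]
-       [42]

42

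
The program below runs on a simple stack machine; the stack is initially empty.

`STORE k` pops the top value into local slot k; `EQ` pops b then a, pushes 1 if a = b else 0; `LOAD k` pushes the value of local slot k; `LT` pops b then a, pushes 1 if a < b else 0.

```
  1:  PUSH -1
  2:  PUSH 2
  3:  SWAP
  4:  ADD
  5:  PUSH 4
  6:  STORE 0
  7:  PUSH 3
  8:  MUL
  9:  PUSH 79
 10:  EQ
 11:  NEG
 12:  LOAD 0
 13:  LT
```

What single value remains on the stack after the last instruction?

1

PUSH -1 : [-1]
PUSH 2  : [-1, 2]
SWAP    : [2, -1]
ADD     : [1]
PUSH 4  : [1, 4]
STORE 0 : [1]
PUSH 3  : [1, 3]
MUL     : [3]
PUSH 79 : [3, 79]
EQ      : [0]
NEG     : [0]
LOAD 0  : [0, 4]
LT      : [1]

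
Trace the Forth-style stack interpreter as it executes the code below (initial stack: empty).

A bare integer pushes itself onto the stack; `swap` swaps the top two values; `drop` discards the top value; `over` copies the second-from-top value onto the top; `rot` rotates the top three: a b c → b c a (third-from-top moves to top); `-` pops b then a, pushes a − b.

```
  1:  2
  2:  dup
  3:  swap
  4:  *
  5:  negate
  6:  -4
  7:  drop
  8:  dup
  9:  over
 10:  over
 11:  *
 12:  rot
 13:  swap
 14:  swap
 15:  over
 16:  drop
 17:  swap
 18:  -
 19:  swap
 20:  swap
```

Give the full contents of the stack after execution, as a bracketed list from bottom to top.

[-4, -20]

2      : 2
dup    : 2 2
swap   : 2 2
*      : 4
negate : -4
-4     : -4 -4
drop   : -4
dup    : -4 -4
over   : -4 -4 -4
over   : -4 -4 -4 -4
*      : -4 -4 16
rot    : -4 16 -4
swap   : -4 -4 16
swap   : -4 16 -4
over   : -4 16 -4 16
drop   : -4 16 -4
swap   : -4 -4 16
-      : -4 -20
swap   : -20 -4
swap   : -4 -20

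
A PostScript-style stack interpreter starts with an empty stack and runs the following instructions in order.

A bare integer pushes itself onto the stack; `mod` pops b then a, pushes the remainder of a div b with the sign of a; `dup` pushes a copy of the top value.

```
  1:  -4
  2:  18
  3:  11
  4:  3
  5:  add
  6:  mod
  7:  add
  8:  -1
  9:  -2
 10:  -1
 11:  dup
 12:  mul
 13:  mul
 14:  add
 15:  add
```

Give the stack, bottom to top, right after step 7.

[0]

-4  : [-4]
18  : [-4, 18]
11  : [-4, 18, 11]
3   : [-4, 18, 11, 3]
add : [-4, 18, 14]
mod : [-4, 4]
add : [0]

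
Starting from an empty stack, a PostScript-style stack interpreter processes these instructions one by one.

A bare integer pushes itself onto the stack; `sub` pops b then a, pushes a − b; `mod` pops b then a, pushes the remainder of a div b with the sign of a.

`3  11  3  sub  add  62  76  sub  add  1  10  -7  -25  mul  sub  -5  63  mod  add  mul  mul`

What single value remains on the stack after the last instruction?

510

3   : 3
11  : 3 11
3   : 3 11 3
sub : 3 8
add : 11
62  : 11 62
76  : 11 62 76
sub : 11 -14
add : -3
1   : -3 1
10  : -3 1 10
-7  : -3 1 10 -7
-25 : -3 1 10 -7 -25
mul : -3 1 10 175
sub : -3 1 -165
-5  : -3 1 -165 -5
63  : -3 1 -165 -5 63
mod : -3 1 -165 -5
add : -3 1 -170
mul : -3 -170
mul : 510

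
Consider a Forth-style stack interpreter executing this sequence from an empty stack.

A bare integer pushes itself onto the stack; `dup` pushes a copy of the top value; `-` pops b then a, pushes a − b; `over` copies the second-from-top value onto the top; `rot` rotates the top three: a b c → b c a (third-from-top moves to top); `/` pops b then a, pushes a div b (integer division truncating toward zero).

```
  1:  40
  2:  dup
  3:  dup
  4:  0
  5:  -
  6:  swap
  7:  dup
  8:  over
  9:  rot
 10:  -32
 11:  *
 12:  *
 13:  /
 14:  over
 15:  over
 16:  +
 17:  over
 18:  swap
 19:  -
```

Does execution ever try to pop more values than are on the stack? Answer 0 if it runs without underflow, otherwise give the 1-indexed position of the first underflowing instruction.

40    [40]
dup   [40, 40]
dup   [40, 40, 40]
0     [40, 40, 40, 0]
-     [40, 40, 40]
swap  [40, 40, 40]
dup   [40, 40, 40, 40]
over  [40, 40, 40, 40, 40]
rot   [40, 40, 40, 40, 40]
-32   [40, 40, 40, 40, 40, -32]
*     [40, 40, 40, 40, -1280]
*     [40, 40, 40, -51200]
/     [40, 40, 0]
over  [40, 40, 0, 40]
over  [40, 40, 0, 40, 0]
+     [40, 40, 0, 40]
over  [40, 40, 0, 40, 0]
swap  [40, 40, 0, 0, 40]
-     [40, 40, 0, -40]

0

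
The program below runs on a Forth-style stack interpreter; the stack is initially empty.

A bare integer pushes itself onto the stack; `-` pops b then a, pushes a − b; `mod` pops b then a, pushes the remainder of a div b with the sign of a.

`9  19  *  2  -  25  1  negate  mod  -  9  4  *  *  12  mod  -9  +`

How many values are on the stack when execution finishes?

1

9      -> 9
19     -> 9 19
*      -> 171
2      -> 171 2
-      -> 169
25     -> 169 25
1      -> 169 25 1
negate -> 169 25 -1
mod    -> 169 0
-      -> 169
9      -> 169 9
4      -> 169 9 4
*      -> 169 36
*      -> 6084
12     -> 6084 12
mod    -> 0
-9     -> 0 -9
+      -> -9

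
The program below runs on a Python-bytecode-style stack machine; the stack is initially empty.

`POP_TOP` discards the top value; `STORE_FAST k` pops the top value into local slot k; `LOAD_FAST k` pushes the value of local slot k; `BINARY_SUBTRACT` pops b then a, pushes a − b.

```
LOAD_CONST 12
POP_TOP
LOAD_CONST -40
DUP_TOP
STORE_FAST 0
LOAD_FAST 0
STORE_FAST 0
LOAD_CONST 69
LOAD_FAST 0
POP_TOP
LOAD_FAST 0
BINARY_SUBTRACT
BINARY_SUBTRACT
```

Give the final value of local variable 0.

-40

LOAD_CONST 12   → 12
POP_TOP         → (empty)
LOAD_CONST -40  → -40
DUP_TOP         → -40 -40
STORE_FAST 0    → -40
LOAD_FAST 0     → -40 -40
STORE_FAST 0    → -40
LOAD_CONST 69   → -40 69
LOAD_FAST 0     → -40 69 -40
POP_TOP         → -40 69
LOAD_FAST 0     → -40 69 -40
BINARY_SUBTRACT → -40 109
BINARY_SUBTRACT → -149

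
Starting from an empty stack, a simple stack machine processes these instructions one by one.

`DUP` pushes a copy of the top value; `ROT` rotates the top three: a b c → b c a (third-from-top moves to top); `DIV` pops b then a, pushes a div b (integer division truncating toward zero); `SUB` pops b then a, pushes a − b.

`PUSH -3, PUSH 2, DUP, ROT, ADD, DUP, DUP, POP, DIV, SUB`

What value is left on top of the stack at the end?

PUSH -3 → [-3]
PUSH 2  → [-3, 2]
DUP     → [-3, 2, 2]
ROT     → [2, 2, -3]
ADD     → [2, -1]
DUP     → [2, -1, -1]
DUP     → [2, -1, -1, -1]
POP     → [2, -1, -1]
DIV     → [2, 1]
SUB     → [1]

1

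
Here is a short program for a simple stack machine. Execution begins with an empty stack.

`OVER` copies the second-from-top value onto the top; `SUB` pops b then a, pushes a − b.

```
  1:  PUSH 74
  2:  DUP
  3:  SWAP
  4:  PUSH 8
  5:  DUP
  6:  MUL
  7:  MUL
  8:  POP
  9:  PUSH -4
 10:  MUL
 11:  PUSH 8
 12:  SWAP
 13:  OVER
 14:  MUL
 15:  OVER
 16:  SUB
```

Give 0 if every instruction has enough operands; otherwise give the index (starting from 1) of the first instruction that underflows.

0

PUSH 74 : 74
DUP     : 74 74
SWAP    : 74 74
PUSH 8  : 74 74 8
DUP     : 74 74 8 8
MUL     : 74 74 64
MUL     : 74 4736
POP     : 74
PUSH -4 : 74 -4
MUL     : -296
PUSH 8  : -296 8
SWAP    : 8 -296
OVER    : 8 -296 8
MUL     : 8 -2368
OVER    : 8 -2368 8
SUB     : 8 -2376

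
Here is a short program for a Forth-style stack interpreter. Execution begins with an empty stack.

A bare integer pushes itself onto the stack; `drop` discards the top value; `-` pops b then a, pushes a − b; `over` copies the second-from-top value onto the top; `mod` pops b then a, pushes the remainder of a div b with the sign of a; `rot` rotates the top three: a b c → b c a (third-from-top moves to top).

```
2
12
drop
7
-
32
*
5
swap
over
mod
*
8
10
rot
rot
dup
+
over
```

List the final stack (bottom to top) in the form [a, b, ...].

[10, 0, 16, 0]

2    → 2
12   → 2 12
drop → 2
7    → 2 7
-    → -5
32   → -5 32
*    → -160
5    → -160 5
swap → 5 -160
over → 5 -160 5
mod  → 5 0
*    → 0
8    → 0 8
10   → 0 8 10
rot  → 8 10 0
rot  → 10 0 8
dup  → 10 0 8 8
+    → 10 0 16
over → 10 0 16 0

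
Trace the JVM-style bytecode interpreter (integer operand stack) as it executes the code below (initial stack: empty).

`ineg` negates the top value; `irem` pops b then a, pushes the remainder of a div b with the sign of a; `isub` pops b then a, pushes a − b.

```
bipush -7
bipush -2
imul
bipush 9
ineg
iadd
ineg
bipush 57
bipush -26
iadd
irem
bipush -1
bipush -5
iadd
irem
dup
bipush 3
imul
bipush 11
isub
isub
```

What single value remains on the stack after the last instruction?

21

bipush -7  : [-7]
bipush -2  : [-7, -2]
imul       : [14]
bipush 9   : [14, 9]
ineg       : [14, -9]
iadd       : [5]
ineg       : [-5]
bipush 57  : [-5, 57]
bipush -26 : [-5, 57, -26]
iadd       : [-5, 31]
irem       : [-5]
bipush -1  : [-5, -1]
bipush -5  : [-5, -1, -5]
iadd       : [-5, -6]
irem       : [-5]
dup        : [-5, -5]
bipush 3   : [-5, -5, 3]
imul       : [-5, -15]
bipush 11  : [-5, -15, 11]
isub       : [-5, -26]
isub       : [21]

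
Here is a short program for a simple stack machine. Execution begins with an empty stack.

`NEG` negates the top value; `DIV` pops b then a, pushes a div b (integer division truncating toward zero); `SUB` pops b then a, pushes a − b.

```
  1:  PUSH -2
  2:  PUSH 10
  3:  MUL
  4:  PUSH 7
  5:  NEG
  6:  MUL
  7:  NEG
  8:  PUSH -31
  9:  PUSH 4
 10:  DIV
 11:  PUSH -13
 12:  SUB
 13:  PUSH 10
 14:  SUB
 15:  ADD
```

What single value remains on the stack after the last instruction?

-144

PUSH -2  → -2
PUSH 10  → -2 10
MUL      → -20
PUSH 7   → -20 7
NEG      → -20 -7
MUL      → 140
NEG      → -140
PUSH -31 → -140 -31
PUSH 4   → -140 -31 4
DIV      → -140 -7
PUSH -13 → -140 -7 -13
SUB      → -140 6
PUSH 10  → -140 6 10
SUB      → -140 -4
ADD      → -144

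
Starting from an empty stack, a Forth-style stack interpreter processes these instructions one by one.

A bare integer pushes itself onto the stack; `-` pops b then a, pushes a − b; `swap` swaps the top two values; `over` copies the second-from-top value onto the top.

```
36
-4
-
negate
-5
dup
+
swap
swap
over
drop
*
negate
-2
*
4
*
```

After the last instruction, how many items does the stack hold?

36      36
-4      36 -4
-       40
negate  -40
-5      -40 -5
dup     -40 -5 -5
+       -40 -10
swap    -10 -40
swap    -40 -10
over    -40 -10 -40
drop    -40 -10
*       400
negate  -400
-2      -400 -2
*       800
4       800 4
*       3200

1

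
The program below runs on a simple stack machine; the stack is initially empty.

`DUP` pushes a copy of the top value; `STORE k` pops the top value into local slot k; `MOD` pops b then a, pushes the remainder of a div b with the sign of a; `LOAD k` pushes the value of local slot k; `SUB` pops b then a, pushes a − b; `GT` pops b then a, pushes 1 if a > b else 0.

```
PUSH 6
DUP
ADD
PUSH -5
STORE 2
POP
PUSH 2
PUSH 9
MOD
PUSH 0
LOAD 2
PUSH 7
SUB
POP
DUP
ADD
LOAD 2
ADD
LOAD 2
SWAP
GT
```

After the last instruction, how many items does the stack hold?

2

PUSH 6  : [6]
DUP     : [6, 6]
ADD     : [12]
PUSH -5 : [12, -5]
STORE 2 : [12]
POP     : []
PUSH 2  : [2]
PUSH 9  : [2, 9]
MOD     : [2]
PUSH 0  : [2, 0]
LOAD 2  : [2, 0, -5]
PUSH 7  : [2, 0, -5, 7]
SUB     : [2, 0, -12]
POP     : [2, 0]
DUP     : [2, 0, 0]
ADD     : [2, 0]
LOAD 2  : [2, 0, -5]
ADD     : [2, -5]
LOAD 2  : [2, -5, -5]
SWAP    : [2, -5, -5]
GT      : [2, 0]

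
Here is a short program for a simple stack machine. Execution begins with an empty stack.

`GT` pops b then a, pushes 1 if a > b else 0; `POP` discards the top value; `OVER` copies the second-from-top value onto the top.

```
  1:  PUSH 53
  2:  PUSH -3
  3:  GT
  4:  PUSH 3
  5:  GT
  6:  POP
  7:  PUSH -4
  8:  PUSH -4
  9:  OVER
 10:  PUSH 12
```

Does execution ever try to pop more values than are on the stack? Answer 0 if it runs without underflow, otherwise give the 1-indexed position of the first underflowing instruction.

0

PUSH 53 : 53
PUSH -3 : 53 -3
GT      : 1
PUSH 3  : 1 3
GT      : 0
POP     : (empty)
PUSH -4 : -4
PUSH -4 : -4 -4
OVER    : -4 -4 -4
PUSH 12 : -4 -4 -4 12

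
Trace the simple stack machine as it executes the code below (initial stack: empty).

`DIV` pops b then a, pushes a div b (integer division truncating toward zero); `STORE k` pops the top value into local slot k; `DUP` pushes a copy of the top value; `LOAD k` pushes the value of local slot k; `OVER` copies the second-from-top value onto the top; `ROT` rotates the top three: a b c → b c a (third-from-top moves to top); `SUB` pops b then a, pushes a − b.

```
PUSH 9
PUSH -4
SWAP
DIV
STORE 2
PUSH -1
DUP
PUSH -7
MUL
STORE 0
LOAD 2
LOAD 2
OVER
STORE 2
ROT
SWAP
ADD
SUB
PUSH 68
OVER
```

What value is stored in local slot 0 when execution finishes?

7

PUSH 9  : 9
PUSH -4 : 9 -4
SWAP    : -4 9
DIV     : 0
STORE 2 : (empty)
PUSH -1 : -1
DUP     : -1 -1
PUSH -7 : -1 -1 -7
MUL     : -1 7
STORE 0 : -1
LOAD 2  : -1 0
LOAD 2  : -1 0 0
OVER    : -1 0 0 0
STORE 2 : -1 0 0
ROT     : 0 0 -1
SWAP    : 0 -1 0
ADD     : 0 -1
SUB     : 1
PUSH 68 : 1 68
OVER    : 1 68 1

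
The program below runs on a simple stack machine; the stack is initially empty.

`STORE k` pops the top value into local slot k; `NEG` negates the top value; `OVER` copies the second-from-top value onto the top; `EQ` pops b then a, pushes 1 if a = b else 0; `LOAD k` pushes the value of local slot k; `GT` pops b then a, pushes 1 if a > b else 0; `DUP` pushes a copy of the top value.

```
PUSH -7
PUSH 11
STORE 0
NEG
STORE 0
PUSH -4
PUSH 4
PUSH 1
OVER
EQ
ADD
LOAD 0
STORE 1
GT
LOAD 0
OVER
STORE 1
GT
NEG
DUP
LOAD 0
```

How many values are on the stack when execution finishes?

PUSH -7 -> -7
PUSH 11 -> -7 11
STORE 0 -> -7
NEG     -> 7
STORE 0 -> (empty)
PUSH -4 -> -4
PUSH 4  -> -4 4
PUSH 1  -> -4 4 1
OVER    -> -4 4 1 4
EQ      -> -4 4 0
ADD     -> -4 4
LOAD 0  -> -4 4 7
STORE 1 -> -4 4
GT      -> 0
LOAD 0  -> 0 7
OVER    -> 0 7 0
STORE 1 -> 0 7
GT      -> 0
NEG     -> 0
DUP     -> 0 0
LOAD 0  -> 0 0 7

3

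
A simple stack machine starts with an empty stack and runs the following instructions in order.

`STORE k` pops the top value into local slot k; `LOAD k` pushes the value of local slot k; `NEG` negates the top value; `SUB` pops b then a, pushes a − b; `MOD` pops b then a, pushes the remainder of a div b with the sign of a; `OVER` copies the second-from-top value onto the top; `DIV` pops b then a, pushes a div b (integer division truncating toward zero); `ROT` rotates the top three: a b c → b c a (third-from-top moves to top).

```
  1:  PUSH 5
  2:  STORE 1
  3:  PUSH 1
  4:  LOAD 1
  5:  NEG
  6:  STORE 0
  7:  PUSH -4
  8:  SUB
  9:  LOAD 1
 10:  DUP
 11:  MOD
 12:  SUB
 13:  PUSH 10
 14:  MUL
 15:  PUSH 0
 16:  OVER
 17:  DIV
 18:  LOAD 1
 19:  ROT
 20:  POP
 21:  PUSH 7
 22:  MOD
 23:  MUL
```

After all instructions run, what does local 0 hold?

-5

PUSH 5   [5]
STORE 1  []
PUSH 1   [1]
LOAD 1   [1, 5]
NEG      [1, -5]
STORE 0  [1]
PUSH -4  [1, -4]
SUB      [5]
LOAD 1   [5, 5]
DUP      [5, 5, 5]
MOD      [5, 0]
SUB      [5]
PUSH 10  [5, 10]
MUL      [50]
PUSH 0   [50, 0]
OVER     [50, 0, 50]
DIV      [50, 0]
LOAD 1   [50, 0, 5]
ROT      [0, 5, 50]
POP      [0, 5]
PUSH 7   [0, 5, 7]
MOD      [0, 5]
MUL      [0]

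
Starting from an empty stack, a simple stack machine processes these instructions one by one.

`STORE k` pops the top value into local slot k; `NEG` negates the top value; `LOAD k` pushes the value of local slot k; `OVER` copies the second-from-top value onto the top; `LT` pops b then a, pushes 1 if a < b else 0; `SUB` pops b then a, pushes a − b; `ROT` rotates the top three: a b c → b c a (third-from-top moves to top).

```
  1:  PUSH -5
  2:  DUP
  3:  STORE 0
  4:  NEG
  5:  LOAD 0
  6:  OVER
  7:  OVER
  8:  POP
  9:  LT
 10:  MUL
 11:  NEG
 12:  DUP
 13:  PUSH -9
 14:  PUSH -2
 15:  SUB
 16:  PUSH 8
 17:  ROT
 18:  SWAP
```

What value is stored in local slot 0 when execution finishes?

PUSH -5  [-5]
DUP      [-5, -5]
STORE 0  [-5]
NEG      [5]
LOAD 0   [5, -5]
OVER     [5, -5, 5]
OVER     [5, -5, 5, -5]
POP      [5, -5, 5]
LT       [5, 1]
MUL      [5]
NEG      [-5]
DUP      [-5, -5]
PUSH -9  [-5, -5, -9]
PUSH -2  [-5, -5, -9, -2]
SUB      [-5, -5, -7]
PUSH 8   [-5, -5, -7, 8]
ROT      [-5, -7, 8, -5]
SWAP     [-5, -7, -5, 8]

-5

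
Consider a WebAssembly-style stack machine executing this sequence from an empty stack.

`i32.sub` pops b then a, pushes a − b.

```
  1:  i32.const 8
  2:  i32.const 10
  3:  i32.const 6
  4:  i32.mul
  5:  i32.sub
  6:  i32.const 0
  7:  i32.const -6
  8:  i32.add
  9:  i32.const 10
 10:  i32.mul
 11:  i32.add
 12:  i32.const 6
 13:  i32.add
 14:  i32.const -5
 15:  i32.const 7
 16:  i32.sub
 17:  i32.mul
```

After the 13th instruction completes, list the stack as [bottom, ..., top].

i32.const 8  → [8]
i32.const 10 → [8, 10]
i32.const 6  → [8, 10, 6]
i32.mul      → [8, 60]
i32.sub      → [-52]
i32.const 0  → [-52, 0]
i32.const -6 → [-52, 0, -6]
i32.add      → [-52, -6]
i32.const 10 → [-52, -6, 10]
i32.mul      → [-52, -60]
i32.add      → [-112]
i32.const 6  → [-112, 6]
i32.add      → [-106]

[-106]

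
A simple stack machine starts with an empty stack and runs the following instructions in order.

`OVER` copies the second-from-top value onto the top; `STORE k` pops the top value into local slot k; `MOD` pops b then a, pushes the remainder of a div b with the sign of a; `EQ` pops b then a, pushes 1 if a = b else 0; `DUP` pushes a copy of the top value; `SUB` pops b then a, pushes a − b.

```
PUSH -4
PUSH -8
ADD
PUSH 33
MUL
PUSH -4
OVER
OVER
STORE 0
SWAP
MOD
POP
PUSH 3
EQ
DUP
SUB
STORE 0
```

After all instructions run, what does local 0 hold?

PUSH -4 → [-4]
PUSH -8 → [-4, -8]
ADD     → [-12]
PUSH 33 → [-12, 33]
MUL     → [-396]
PUSH -4 → [-396, -4]
OVER    → [-396, -4, -396]
OVER    → [-396, -4, -396, -4]
STORE 0 → [-396, -4, -396]
SWAP    → [-396, -396, -4]
MOD     → [-396, 0]
POP     → [-396]
PUSH 3  → [-396, 3]
EQ      → [0]
DUP     → [0, 0]
SUB     → [0]
STORE 0 → []

0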